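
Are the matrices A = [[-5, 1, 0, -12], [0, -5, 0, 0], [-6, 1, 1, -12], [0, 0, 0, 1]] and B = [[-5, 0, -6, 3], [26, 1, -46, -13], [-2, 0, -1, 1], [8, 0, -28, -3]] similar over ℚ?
Two matrices over a field are similar if and only if they have the same invariant factors.

Both A and B have characteristic polynomial (x - 1)^2(x + 5)^2 and minimal polynomial (x - 1)(x + 5)^2. Computing further, both have invariant factors x - 1, (x - 1)(x + 5)^2. Hence A and B are similar.

Yes.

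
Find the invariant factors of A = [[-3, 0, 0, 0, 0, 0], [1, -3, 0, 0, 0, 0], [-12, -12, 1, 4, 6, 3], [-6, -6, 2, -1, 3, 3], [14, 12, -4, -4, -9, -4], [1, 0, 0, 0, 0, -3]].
x + 3, (x + 3)^2, (x + 3)^3

The Jordan structure of A has elementary divisors (x + 3)^3, (x + 3)^2, (x + 3). Arranging the block sizes at each eigenvalue in decreasing order and taking row products gives the invariant factors.

Invariant factors (smallest first, each dividing the next): x + 3, (x + 3)^2, (x + 3)^3.

Check: the last factor (x + 3)^3 is the minimal polynomial, and the product (x + 3)^6 is the characteristic polynomial.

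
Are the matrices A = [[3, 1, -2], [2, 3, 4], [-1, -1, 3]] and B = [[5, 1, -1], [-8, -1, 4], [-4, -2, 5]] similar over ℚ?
Both have characteristic polynomial (x - 3)^3, but the minimal polynomial of A is (x - 3)^3 while the minimal polynomial of B is (x - 3)^2. The minimal polynomial is a similarity invariant, so A and B are not similar.

No.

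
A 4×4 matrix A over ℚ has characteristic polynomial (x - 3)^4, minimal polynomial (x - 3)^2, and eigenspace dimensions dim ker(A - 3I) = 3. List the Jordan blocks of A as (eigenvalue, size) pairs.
Jordan blocks: (3, 2), (3, 1), (3, 1)

λ = 3: algebraic multiplicity 4 (exponent in χ_A), largest block size 2 (exponent in m_A), 3 blocks (geometric multiplicity). These force block sizes [2, 1, 1].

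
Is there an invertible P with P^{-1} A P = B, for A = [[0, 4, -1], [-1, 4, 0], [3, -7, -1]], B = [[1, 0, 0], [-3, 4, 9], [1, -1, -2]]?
No.

Both have characteristic polynomial (x - 1)^3, but the minimal polynomial of A is (x - 1)^3 while the minimal polynomial of B is (x - 1)^2. The minimal polynomial is a similarity invariant, so A and B are not similar.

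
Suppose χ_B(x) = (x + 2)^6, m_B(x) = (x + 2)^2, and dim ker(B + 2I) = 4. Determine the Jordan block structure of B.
Jordan blocks: (-2, 2), (-2, 2), (-2, 1), (-2, 1)

λ = -2: algebraic multiplicity 6 (exponent in χ_B), largest block size 2 (exponent in m_B), 4 blocks (geometric multiplicity). These force block sizes [2, 2, 1, 1].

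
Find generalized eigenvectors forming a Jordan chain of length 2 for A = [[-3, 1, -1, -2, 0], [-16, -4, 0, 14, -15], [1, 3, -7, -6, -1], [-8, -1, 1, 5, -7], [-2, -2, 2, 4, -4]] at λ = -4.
v_1 = [[2, 5, 2, 2, 0]]^T, v_2 = [[1, -4, -1, -1, -2]]^T

We seek v_1 ∈ ker((A + 4I)^2) \ ker(A + 4I), then set v_{i+1} = (A + 4I) v_i.

One such chain is v_1 = [[2, 5, 2, 2, 0]]^T, v_2 = [[1, -4, -1, -1, -2]]^T. Check: (A + 4I) v_2 = [[0, 0, 0, 0, 0]]^T = 0.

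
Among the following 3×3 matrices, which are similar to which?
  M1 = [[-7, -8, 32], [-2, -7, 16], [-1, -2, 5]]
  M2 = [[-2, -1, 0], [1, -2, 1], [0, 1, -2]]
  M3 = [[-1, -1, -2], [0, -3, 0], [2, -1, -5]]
Characteristic polynomials: χ_{M1} = (x + 3)^3, χ_{M2} = (x + 2)^3, χ_{M3} = (x + 3)^3.

{M1, M3}: invariant factors x + 3, (x + 3)^2.

{M2}: invariant factors (x + 2)^3.

Matrices are similar if and only if their invariant-factor lists agree; the partition into similarity classes is {M1, M3}, {M2}.

2 classes: {M1, M3}, {M2}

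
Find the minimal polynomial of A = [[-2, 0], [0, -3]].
m_A(x) = (x + 2)(x + 3)

The characteristic polynomial factors as (x + 2)(x + 3). The minimal polynomial is ∏(x - λ)^{k_λ} where k_λ is the size of the largest Jordan block at λ.

For λ = -3: rank(A + 3I) = 1, and the largest Jordan block has size 1 (the smallest k with rank((A + 3I)^k) = rank((A + 3I)^(k+1))).
For λ = -2: rank(A + 2I) = 1, and the largest Jordan block has size 1 (the smallest k with rank((A + 2I)^k) = rank((A + 2I)^(k+1))).

So m_A(x) = (x + 2)(x + 3).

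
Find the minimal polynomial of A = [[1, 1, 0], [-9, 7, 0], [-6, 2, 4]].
m_A(x) = (x - 4)^2

The characteristic polynomial factors as (x - 4)^3. The minimal polynomial is ∏(x - λ)^{k_λ} where k_λ is the size of the largest Jordan block at λ.

For λ = 4: rank(A - 4I) = 1, and the largest Jordan block has size 2 (the smallest k with rank((A - 4I)^k) = rank((A - 4I)^(k+1))).

So m_A(x) = (x - 4)^2.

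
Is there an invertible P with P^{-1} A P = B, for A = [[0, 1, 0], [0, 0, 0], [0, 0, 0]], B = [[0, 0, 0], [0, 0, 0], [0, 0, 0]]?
Both have characteristic polynomial x^3, but the minimal polynomial of A is x^2 while the minimal polynomial of B is x. The minimal polynomial is a similarity invariant, so A and B are not similar.

No.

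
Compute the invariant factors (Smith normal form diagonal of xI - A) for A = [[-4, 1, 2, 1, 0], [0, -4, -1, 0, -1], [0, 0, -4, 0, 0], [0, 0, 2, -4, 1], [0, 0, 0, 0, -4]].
(x + 4)^2, (x + 4)^3

The Jordan structure of A has elementary divisors (x + 4)^3, (x + 4)^2. Arranging the block sizes at each eigenvalue in decreasing order and taking row products gives the invariant factors.

Invariant factors (smallest first, each dividing the next): (x + 4)^2, (x + 4)^3.

Check: the last factor (x + 4)^3 is the minimal polynomial, and the product (x + 4)^5 is the characteristic polynomial.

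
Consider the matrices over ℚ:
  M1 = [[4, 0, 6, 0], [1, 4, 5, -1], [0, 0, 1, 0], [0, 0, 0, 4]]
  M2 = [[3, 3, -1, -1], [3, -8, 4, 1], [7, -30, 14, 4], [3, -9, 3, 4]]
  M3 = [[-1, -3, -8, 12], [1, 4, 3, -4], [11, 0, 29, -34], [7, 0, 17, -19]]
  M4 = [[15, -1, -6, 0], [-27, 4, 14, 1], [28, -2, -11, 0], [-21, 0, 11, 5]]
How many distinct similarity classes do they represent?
Characteristic polynomials: χ_{M1} = (x - 4)^3(x - 1), χ_{M2} = (x - 4)^3(x - 1), χ_{M3} = (x - 4)^3(x - 1), χ_{M4} = (x - 4)^3(x - 1).

{M1}: invariant factors x - 4, (x - 4)^2(x - 1).

{M2, M3, M4}: invariant factors (x - 4)^3(x - 1).

Matrices are similar if and only if their invariant-factor lists agree; the partition into similarity classes is {M1}, {M2, M3, M4}.

2 classes: {M1}, {M2, M3, M4}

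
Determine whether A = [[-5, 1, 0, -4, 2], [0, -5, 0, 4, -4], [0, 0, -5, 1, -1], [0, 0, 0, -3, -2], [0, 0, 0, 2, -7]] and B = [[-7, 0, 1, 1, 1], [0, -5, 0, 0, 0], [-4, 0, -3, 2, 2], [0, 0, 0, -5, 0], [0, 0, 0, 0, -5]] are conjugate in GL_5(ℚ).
No.

Both have characteristic polynomial (x + 5)^5 and minimal polynomial (x + 5)^2. But rank(A + 5I) = 2 for A while rank(B + 5I) = 1 for B, so the number of Jordan blocks at λ = -5 differs. A and B are not similar.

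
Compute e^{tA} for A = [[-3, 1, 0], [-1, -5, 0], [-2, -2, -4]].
e^{tA} = [[(t + 1)*e^{-4*t}, t*e^{-4*t}, 0], [-t*e^{-4*t}, (1 - t)*e^{-4*t}, 0], [-2*t*e^{-4*t}, -2*t*e^{-4*t}, e^{-4*t}]]

A has Jordan form J = [[-4, 1, 0], [0, -4, 0], [0, 0, -4]] with A = PJP^{-1}, so e^{tA} = P e^{tJ} P^{-1}.

For a Jordan block J_k(λ), e^{tJ_k(λ)} = e^{λt} · (I + tN + t^2 N^2/2! + ... + t^{k-1} N^{k-1}/(k-1)!) where N is the nilpotent superdiagonal part.

Assembling the blocks and conjugating back gives the entries of e^{tA} as shown above.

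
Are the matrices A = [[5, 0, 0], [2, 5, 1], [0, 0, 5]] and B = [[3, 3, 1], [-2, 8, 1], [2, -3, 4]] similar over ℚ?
Two matrices over a field are similar if and only if they have the same invariant factors.

Both A and B have characteristic polynomial (x - 5)^3 and minimal polynomial (x - 5)^2. Computing further, both have invariant factors x - 5, (x - 5)^2. Hence A and B are similar.

Yes.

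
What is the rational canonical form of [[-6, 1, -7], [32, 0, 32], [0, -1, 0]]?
The invariant factors of A (the non-unit diagonal entries of the Smith normal form of xI - A over ℚ[x]) are (x - 2)(x + 4)^2, each dividing the next. The characteristic polynomial is their product, (x - 2)(x + 4)^2.

The rational canonical form is the block-diagonal matrix of companion matrices C(f_i):
R = [[0, 0, 32], [1, 0, 0], [0, 1, -6]].

R = [[0, 0, 32], [1, 0, 0], [0, 1, -6]]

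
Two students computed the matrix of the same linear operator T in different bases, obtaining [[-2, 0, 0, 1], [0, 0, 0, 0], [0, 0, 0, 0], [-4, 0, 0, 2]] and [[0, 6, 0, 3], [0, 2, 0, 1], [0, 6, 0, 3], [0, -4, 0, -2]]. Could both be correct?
Two matrices over a field are similar if and only if they have the same invariant factors.

Both A and B have characteristic polynomial x^4 and minimal polynomial x^2. Computing further, both have invariant factors x, x, x^2. Hence A and B are similar.

Yes.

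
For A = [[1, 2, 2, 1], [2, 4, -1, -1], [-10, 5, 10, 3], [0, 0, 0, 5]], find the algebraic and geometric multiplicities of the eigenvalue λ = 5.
The characteristic polynomial is (x - 5)^4, so the factor x - 5 appears with exponent 4: the algebraic multiplicity is 4.

rank(A - 5I) = 2, so the eigenspace has dimension 4 - 2 = 2: the geometric multiplicity is 2.

Since 2 < 4, A is not diagonalizable.

algebraic multiplicity 4, geometric multiplicity 2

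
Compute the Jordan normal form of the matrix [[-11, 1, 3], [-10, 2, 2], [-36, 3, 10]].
The characteristic polynomial is det(xI - A) = x^2(x - 1), so the eigenvalues are 0 (algebraic multiplicity 2), 1 (algebraic multiplicity 1).

For λ = 0: rank(A) = 2, rank(A^2) = 1. The eigenspace has dimension 3 - 2 = 1, so there is 1 Jordan block; the rank sequence gives block sizes [2].

For λ = 1: algebraic multiplicity 1 gives one 1×1 block.

Assembling the blocks gives the Jordan form J above.

J = [[0, 1, 0], [0, 0, 0], [0, 0, 1]]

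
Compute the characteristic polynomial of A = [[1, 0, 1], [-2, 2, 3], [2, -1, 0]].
xI - A = [[x - 1, 0, -1], [2, x - 2, -3], [-2, 1, x]].

Expanding det(xI - A) along the first row:
det(xI - A) = + (x - 1)·det([[x - 2, -3], [1, x]]) - (0)·det([[2, -3], [-2, x]]) + (-1)·det([[2, x - 2], [-2, 1]]).

Evaluating gives χ_A(x) = x^3 - 3x^2 + 3x - 1 = (x - 1)^3.

χ_A(x) = (x - 1)^3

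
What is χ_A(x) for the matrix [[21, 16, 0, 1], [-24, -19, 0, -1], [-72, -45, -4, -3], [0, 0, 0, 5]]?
χ_A(x) = (x - 5)^2(x + 3)(x + 4)

xI - A = [[x - 21, -16, 0, -1], [24, x + 19, 0, 1], [72, 45, x + 4, 3], [0, 0, 0, x - 5]].

Expanding det(xI - A) along the first row:
det(xI - A) = + (x - 21)·det([[x + 19, 0, 1], [45, x + 4, 3], [0, 0, x - 5]]) - (-16)·det([[24, 0, 1], [72, x + 4, 3], [0, 0, x - 5]]) + (0)·det([[24, x + 19, 1], [72, 45, 3], [0, 0, x - 5]]) - (-1)·det([[24, x + 19, 0], [72, 45, x + 4], [0, 0, 0]]).

Evaluating gives χ_A(x) = x^4 - 3x^3 - 33x^2 + 55x + 300 = (x - 5)^2(x + 3)(x + 4).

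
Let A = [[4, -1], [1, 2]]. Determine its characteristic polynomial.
χ_A(x) = (x - 3)^2

xI - A = [[x - 4, 1], [-1, x - 2]].

Expanding det(xI - A) along the first row:
det(xI - A) = + (x - 4)·det([[x - 2]]) - (1)·det([[-1]]).

Evaluating gives χ_A(x) = x^2 - 6x + 9 = (x - 3)^2.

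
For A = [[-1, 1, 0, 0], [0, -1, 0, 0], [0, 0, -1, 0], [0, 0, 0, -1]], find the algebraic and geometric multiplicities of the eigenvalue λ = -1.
The characteristic polynomial is (x + 1)^4, so the factor x + 1 appears with exponent 4: the algebraic multiplicity is 4.

rank(A + I) = 1, so the eigenspace has dimension 4 - 1 = 3: the geometric multiplicity is 3.

Since 3 < 4, A is not diagonalizable.

algebraic multiplicity 4, geometric multiplicity 3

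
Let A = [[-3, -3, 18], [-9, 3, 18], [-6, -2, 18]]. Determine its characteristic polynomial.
xI - A = [[x + 3, 3, -18], [9, x - 3, -18], [6, 2, x - 18]].

Expanding det(xI - A) along the first row:
det(xI - A) = + (x + 3)·det([[x - 3, -18], [2, x - 18]]) - (3)·det([[9, -18], [6, x - 18]]) + (-18)·det([[9, x - 3], [6, 2]]).

Evaluating gives χ_A(x) = x^3 - 18x^2 + 108x - 216 = (x - 6)^3.

χ_A(x) = (x - 6)^3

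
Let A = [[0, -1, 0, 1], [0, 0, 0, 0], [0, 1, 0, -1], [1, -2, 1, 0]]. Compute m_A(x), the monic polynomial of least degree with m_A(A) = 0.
m_A(x) = x^3

The characteristic polynomial factors as x^4. The minimal polynomial is ∏(x - λ)^{k_λ} where k_λ is the size of the largest Jordan block at λ.

For λ = 0: rank(A) = 2, and the largest Jordan block has size 3 (the smallest k with rank(A^k) = rank(A^(k+1))).

So m_A(x) = x^3.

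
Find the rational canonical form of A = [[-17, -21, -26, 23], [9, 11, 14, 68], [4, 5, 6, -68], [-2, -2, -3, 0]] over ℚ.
R = [[0, 0, 0, -45], [1, 0, 0, 24], [0, 1, 0, 22], [0, 0, 1, 0]]

The invariant factors of A (the non-unit diagonal entries of the Smith normal form of xI - A over ℚ[x]) are (x - 5)(x - 1)(x + 3)^2, each dividing the next. The characteristic polynomial is their product, (x - 5)(x - 1)(x + 3)^2.

The rational canonical form is the block-diagonal matrix of companion matrices C(f_i):
R = [[0, 0, 0, -45], [1, 0, 0, 24], [0, 1, 0, 22], [0, 0, 1, 0]].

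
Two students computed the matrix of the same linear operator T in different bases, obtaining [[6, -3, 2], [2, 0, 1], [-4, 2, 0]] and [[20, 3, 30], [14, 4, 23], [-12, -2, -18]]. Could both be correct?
Yes.

Two matrices over a field are similar if and only if they have the same invariant factors.

Both A and B have characteristic polynomial (x - 2)^3 and minimal polynomial (x - 2)^3. Computing further, both have invariant factors (x - 2)^3. Hence A and B are similar.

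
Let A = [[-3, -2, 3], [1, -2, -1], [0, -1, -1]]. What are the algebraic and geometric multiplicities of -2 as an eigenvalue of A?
The characteristic polynomial is (x + 2)^3, so the factor x + 2 appears with exponent 3: the algebraic multiplicity is 3.

rank(A + 2I) = 2, so the eigenspace has dimension 3 - 2 = 1: the geometric multiplicity is 1.

Since 1 < 3, A is not diagonalizable.

algebraic multiplicity 3, geometric multiplicity 1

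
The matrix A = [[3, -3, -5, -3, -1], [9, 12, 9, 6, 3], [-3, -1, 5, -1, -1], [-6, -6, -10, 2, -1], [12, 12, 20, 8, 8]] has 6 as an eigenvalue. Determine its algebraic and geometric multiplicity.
algebraic multiplicity 5, geometric multiplicity 2

The characteristic polynomial is (x - 6)^5, so the factor x - 6 appears with exponent 5: the algebraic multiplicity is 5.

rank(A - 6I) = 3, so the eigenspace has dimension 5 - 3 = 2: the geometric multiplicity is 2.

Since 2 < 5, A is not diagonalizable.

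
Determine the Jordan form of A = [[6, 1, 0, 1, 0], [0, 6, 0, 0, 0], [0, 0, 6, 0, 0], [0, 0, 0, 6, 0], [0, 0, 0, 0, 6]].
The characteristic polynomial is det(xI - A) = (x - 6)^5, so the eigenvalues are 6 (algebraic multiplicity 5).

For λ = 6: rank(A - 6I) = 1, rank((A - 6I)^2) = 0. The eigenspace has dimension 5 - 1 = 4, so there are 4 Jordan blocks; the rank sequence gives block sizes [2, 1, 1, 1].

Assembling the blocks gives the Jordan form J above.

J = [[6, 1, 0, 0, 0], [0, 6, 0, 0, 0], [0, 0, 6, 0, 0], [0, 0, 0, 6, 0], [0, 0, 0, 0, 6]]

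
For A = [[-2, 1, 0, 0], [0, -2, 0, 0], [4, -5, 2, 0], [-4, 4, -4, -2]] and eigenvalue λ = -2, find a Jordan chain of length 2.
We seek v_1 ∈ ker((A + 2I)^2) \ ker(A + 2I), then set v_{i+1} = (A + 2I) v_i.

One such chain is v_1 = [[-2, 1, 3, 0]]^T, v_2 = [[1, 0, -1, 0]]^T. Check: (A + 2I) v_2 = [[0, 0, 0, 0]]^T = 0.

v_1 = [[-2, 1, 3, 0]]^T, v_2 = [[1, 0, -1, 0]]^T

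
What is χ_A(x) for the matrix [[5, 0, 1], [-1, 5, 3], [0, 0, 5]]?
χ_A(x) = (x - 5)^3

xI - A = [[x - 5, 0, -1], [1, x - 5, -3], [0, 0, x - 5]].

Expanding det(xI - A) along the first row:
det(xI - A) = + (x - 5)·det([[x - 5, -3], [0, x - 5]]) - (0)·det([[1, -3], [0, x - 5]]) + (-1)·det([[1, x - 5], [0, 0]]).

Evaluating gives χ_A(x) = x^3 - 15x^2 + 75x - 125 = (x - 5)^3.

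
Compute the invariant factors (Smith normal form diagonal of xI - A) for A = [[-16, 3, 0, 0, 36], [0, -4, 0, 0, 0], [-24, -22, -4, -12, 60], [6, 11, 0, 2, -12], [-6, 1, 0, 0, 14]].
The Jordan structure of A has elementary divisors (x + 4)^2, (x + 4), (x - 2), (x - 2). Arranging the block sizes at each eigenvalue in decreasing order and taking row products gives the invariant factors.

Invariant factors (smallest first, each dividing the next): (x - 2)(x + 4), (x - 2)(x + 4)^2.

Check: the last factor (x - 2)(x + 4)^2 is the minimal polynomial, and the product (x - 2)^2(x + 4)^3 is the characteristic polynomial.

(x - 2)(x + 4), (x - 2)(x + 4)^2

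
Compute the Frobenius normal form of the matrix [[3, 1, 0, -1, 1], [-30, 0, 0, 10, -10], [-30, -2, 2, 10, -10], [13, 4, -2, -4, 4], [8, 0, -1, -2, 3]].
R = [[2, 0, 0, 0, 0], [0, 0, 0, 0, -10], [0, 1, 0, 0, 1], [0, 0, 1, 0, 2], [0, 0, 0, 1, 2]]

The invariant factors of A (the non-unit diagonal entries of the Smith normal form of xI - A over ℚ[x]) are x - 2, (x - 2)(x^3 - 2x - 5), each dividing the next. The characteristic polynomial is their product, (x - 2)^2(x^3 - 2x - 5).

The rational canonical form is the block-diagonal matrix of companion matrices C(f_i):
R = [[2, 0, 0, 0, 0], [0, 0, 0, 0, -10], [0, 1, 0, 0, 1], [0, 0, 1, 0, 2], [0, 0, 0, 1, 2]].

Note the characteristic polynomial does not split into linear factors over ℚ, so A has no Jordan form over ℚ; the rational canonical form exists over any field.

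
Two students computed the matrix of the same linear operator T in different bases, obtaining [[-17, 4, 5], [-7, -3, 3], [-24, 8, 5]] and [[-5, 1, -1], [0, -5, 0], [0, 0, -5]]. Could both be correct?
No.

Both have characteristic polynomial (x + 5)^3, but the minimal polynomial of A is (x + 5)^3 while the minimal polynomial of B is (x + 5)^2. The minimal polynomial is a similarity invariant, so A and B are not similar.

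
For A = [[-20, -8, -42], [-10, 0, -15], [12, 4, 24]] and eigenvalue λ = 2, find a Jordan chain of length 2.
v_1 = [[-4, -5, 3]]^T, v_2 = [[2, 5, -2]]^T

We seek v_1 ∈ ker((A - 2I)^2) \ ker(A - 2I), then set v_{i+1} = (A - 2I) v_i.

One such chain is v_1 = [[-4, -5, 3]]^T, v_2 = [[2, 5, -2]]^T. Check: (A - 2I) v_2 = [[0, 0, 0]]^T = 0.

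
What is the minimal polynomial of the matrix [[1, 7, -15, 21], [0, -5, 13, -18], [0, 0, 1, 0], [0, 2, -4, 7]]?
m_A(x) = (x - 1)^3

The characteristic polynomial factors as (x - 1)^4. The minimal polynomial is ∏(x - λ)^{k_λ} where k_λ is the size of the largest Jordan block at λ.

For λ = 1: rank(A - I) = 2, and the largest Jordan block has size 3 (the smallest k with rank((A - I)^k) = rank((A - I)^(k+1))).

So m_A(x) = (x - 1)^3.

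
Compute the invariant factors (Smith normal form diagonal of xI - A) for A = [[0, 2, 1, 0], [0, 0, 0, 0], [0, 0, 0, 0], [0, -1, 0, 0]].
The Jordan structure of A has elementary divisors x^2, x^2. Arranging the block sizes at each eigenvalue in decreasing order and taking row products gives the invariant factors.

Invariant factors (smallest first, each dividing the next): x^2, x^2.

Check: the last factor x^2 is the minimal polynomial, and the product x^4 is the characteristic polynomial.

x^2, x^2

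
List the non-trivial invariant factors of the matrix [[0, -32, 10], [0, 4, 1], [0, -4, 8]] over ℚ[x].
The Jordan structure of A has elementary divisors x, (x - 6)^2. Arranging the block sizes at each eigenvalue in decreasing order and taking row products gives the invariant factors.

Invariant factors (smallest first, each dividing the next): x(x - 6)^2.

Check: the last factor x(x - 6)^2 is the minimal polynomial, and the product x(x - 6)^2 is the characteristic polynomial.

x(x - 6)^2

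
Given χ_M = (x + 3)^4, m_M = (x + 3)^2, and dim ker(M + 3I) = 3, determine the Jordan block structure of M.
Jordan blocks: (-3, 2), (-3, 1), (-3, 1)

λ = -3: algebraic multiplicity 4 (exponent in χ_M), largest block size 2 (exponent in m_M), 3 blocks (geometric multiplicity). These force block sizes [2, 1, 1].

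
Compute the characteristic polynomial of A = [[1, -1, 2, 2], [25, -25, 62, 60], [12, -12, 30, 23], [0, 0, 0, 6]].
χ_A(x) = x^2(x - 6)^2

xI - A = [[x - 1, 1, -2, -2], [-25, x + 25, -62, -60], [-12, 12, x - 30, -23], [0, 0, 0, x - 6]].

Expanding det(xI - A) along the first row:
det(xI - A) = + (x - 1)·det([[x + 25, -62, -60], [12, x - 30, -23], [0, 0, x - 6]]) - (1)·det([[-25, -62, -60], [-12, x - 30, -23], [0, 0, x - 6]]) + (-2)·det([[-25, x + 25, -60], [-12, 12, -23], [0, 0, x - 6]]) - (-2)·det([[-25, x + 25, -62], [-12, 12, x - 30], [0, 0, 0]]).

Evaluating gives χ_A(x) = x^4 - 12x^3 + 36x^2 = x^2(x - 6)^2.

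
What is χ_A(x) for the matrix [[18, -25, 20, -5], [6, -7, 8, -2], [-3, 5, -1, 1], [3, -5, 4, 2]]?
xI - A = [[x - 18, 25, -20, 5], [-6, x + 7, -8, 2], [3, -5, x + 1, -1], [-3, 5, -4, x - 2]].

Expanding det(xI - A) along the first row:
det(xI - A) = + (x - 18)·det([[x + 7, -8, 2], [-5, x + 1, -1], [5, -4, x - 2]]) - (25)·det([[-6, -8, 2], [3, x + 1, -1], [-3, -4, x - 2]]) + (-20)·det([[-6, x + 7, 2], [3, -5, -1], [-3, 5, x - 2]]) - (5)·det([[-6, x + 7, -8], [3, -5, x + 1], [-3, 5, -4]]).

Evaluating gives χ_A(x) = x^4 - 12x^3 + 54x^2 - 108x + 81 = (x - 3)^4.

χ_A(x) = (x - 3)^4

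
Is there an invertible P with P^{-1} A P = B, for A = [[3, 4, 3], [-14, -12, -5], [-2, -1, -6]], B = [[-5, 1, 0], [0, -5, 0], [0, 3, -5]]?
No.

Both have characteristic polynomial (x + 5)^3, but the minimal polynomial of A is (x + 5)^3 while the minimal polynomial of B is (x + 5)^2. The minimal polynomial is a similarity invariant, so A and B are not similar.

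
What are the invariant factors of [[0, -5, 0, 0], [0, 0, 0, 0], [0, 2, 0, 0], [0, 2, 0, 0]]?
The Jordan structure of A has elementary divisors x^2, x, x. Arranging the block sizes at each eigenvalue in decreasing order and taking row products gives the invariant factors.

Invariant factors (smallest first, each dividing the next): x, x, x^2.

Check: the last factor x^2 is the minimal polynomial, and the product x^4 is the characteristic polynomial.

x, x, x^2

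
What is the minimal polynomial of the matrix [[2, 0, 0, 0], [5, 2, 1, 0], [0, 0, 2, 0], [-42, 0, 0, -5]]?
m_A(x) = (x - 2)^2(x + 5)

The characteristic polynomial factors as (x - 2)^3(x + 5). The minimal polynomial is ∏(x - λ)^{k_λ} where k_λ is the size of the largest Jordan block at λ.

For λ = -5: rank(A + 5I) = 3, and the largest Jordan block has size 1 (the smallest k with rank((A + 5I)^k) = rank((A + 5I)^(k+1))).
For λ = 2: rank(A - 2I) = 2, and the largest Jordan block has size 2 (the smallest k with rank((A - 2I)^k) = rank((A - 2I)^(k+1))).

So m_A(x) = (x - 2)^2(x + 5).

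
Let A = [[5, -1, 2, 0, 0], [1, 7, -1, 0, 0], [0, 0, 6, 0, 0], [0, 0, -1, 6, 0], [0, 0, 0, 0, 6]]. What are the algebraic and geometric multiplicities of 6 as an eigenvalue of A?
algebraic multiplicity 5, geometric multiplicity 3

The characteristic polynomial is (x - 6)^5, so the factor x - 6 appears with exponent 5: the algebraic multiplicity is 5.

rank(A - 6I) = 2, so the eigenspace has dimension 5 - 2 = 3: the geometric multiplicity is 3.

Since 3 < 5, A is not diagonalizable.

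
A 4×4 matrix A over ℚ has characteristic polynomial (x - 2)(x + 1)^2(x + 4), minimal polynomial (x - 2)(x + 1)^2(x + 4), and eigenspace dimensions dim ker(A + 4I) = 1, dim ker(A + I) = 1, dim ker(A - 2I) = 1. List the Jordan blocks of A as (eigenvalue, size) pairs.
λ = -4: algebraic multiplicity 1 (exponent in χ_A), largest block size 1 (exponent in m_A), 1 block (geometric multiplicity). This forces block sizes [1].
λ = -1: algebraic multiplicity 2 (exponent in χ_A), largest block size 2 (exponent in m_A), 1 block (geometric multiplicity). This forces block sizes [2].
λ = 2: algebraic multiplicity 1 (exponent in χ_A), largest block size 1 (exponent in m_A), 1 block (geometric multiplicity). This forces block sizes [1].

Jordan blocks: (-4, 1), (-1, 2), (2, 1)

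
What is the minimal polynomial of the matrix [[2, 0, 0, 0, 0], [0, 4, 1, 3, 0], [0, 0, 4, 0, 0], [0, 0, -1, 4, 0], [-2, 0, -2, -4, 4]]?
m_A(x) = (x - 4)^3(x - 2)

The characteristic polynomial factors as (x - 4)^4(x - 2). The minimal polynomial is ∏(x - λ)^{k_λ} where k_λ is the size of the largest Jordan block at λ.

For λ = 2: rank(A - 2I) = 4, and the largest Jordan block has size 1 (the smallest k with rank((A - 2I)^k) = rank((A - 2I)^(k+1))).
For λ = 4: rank(A - 4I) = 3, and the largest Jordan block has size 3 (the smallest k with rank((A - 4I)^k) = rank((A - 4I)^(k+1))).

So m_A(x) = (x - 4)^3(x - 2).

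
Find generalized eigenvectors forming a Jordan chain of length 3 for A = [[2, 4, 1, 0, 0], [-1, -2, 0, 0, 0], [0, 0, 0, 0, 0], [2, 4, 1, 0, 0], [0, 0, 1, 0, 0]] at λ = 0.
We seek v_1 ∈ ker(A^3) \ ker(A^2), then set v_{i+1} = A v_i.

One such chain is v_1 = [[1, -1, 1, 0, 0]]^T, v_2 = [[-1, 1, 0, -1, 1]]^T, v_3 = [[2, -1, 0, 2, 0]]^T. Check: A v_3 = [[0, 0, 0, 0, 0]]^T = 0.

v_1 = [[1, -1, 1, 0, 0]]^T, v_2 = [[-1, 1, 0, -1, 1]]^T, v_3 = [[2, -1, 0, 2, 0]]^T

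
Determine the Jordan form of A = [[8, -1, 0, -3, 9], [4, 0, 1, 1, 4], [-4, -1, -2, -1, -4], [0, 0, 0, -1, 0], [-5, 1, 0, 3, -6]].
J = [[-1, 1, 0, 0, 0], [0, -1, 1, 0, 0], [0, 0, -1, 0, 0], [0, 0, 0, -1, 0], [0, 0, 0, 0, 3]]

The characteristic polynomial is det(xI - A) = (x - 3)(x + 1)^4, so the eigenvalues are -1 (algebraic multiplicity 4), 3 (algebraic multiplicity 1).

For λ = -1: rank(A + I) = 3, rank((A + I)^2) = 2, rank((A + I)^3) = 1. The eigenspace has dimension 5 - 3 = 2, so there are 2 Jordan blocks; the rank sequence gives block sizes [3, 1].

For λ = 3: algebraic multiplicity 1 gives one 1×1 block.

Assembling the blocks gives the Jordan form J above.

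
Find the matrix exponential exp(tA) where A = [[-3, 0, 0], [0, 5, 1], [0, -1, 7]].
e^{tA} = [[e^{-3*t}, 0, 0], [0, (1 - t)*e^{6*t}, t*e^{6*t}], [0, -t*e^{6*t}, (t + 1)*e^{6*t}]]

A has Jordan form J = [[-3, 0, 0], [0, 6, 1], [0, 0, 6]] with A = PJP^{-1}, so e^{tA} = P e^{tJ} P^{-1}.

For a Jordan block J_k(λ), e^{tJ_k(λ)} = e^{λt} · (I + tN + t^2 N^2/2! + ... + t^{k-1} N^{k-1}/(k-1)!) where N is the nilpotent superdiagonal part.

Assembling the blocks and conjugating back gives the entries of e^{tA} as shown above.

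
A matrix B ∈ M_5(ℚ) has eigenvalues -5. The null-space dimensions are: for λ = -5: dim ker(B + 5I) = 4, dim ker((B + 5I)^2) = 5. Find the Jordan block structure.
Jordan blocks: (-5, 2), (-5, 1), (-5, 1), (-5, 1)

λ = -5: successive nullity increments [4, 1] count blocks of size ≥ k; block sizes are [2, 1, 1, 1].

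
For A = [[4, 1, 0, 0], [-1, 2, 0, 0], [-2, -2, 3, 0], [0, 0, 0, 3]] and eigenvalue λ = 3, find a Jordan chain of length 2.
v_1 = [[0, 1, 1, 0]]^T, v_2 = [[1, -1, -2, 0]]^T

We seek v_1 ∈ ker((A - 3I)^2) \ ker(A - 3I), then set v_{i+1} = (A - 3I) v_i.

One such chain is v_1 = [[0, 1, 1, 0]]^T, v_2 = [[1, -1, -2, 0]]^T. Check: (A - 3I) v_2 = [[0, 0, 0, 0]]^T = 0.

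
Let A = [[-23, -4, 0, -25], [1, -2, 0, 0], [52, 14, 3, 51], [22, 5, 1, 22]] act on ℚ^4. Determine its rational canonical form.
R = [[0, 0, 0, -25], [1, 0, 0, 0], [0, 1, 0, 10], [0, 0, 1, 0]]

The invariant factors of A (the non-unit diagonal entries of the Smith normal form of xI - A over ℚ[x]) are (x^2 - 5)^2, each dividing the next. The characteristic polynomial is their product, (x^2 - 5)^2.

The rational canonical form is the block-diagonal matrix of companion matrices C(f_i):
R = [[0, 0, 0, -25], [1, 0, 0, 0], [0, 1, 0, 10], [0, 0, 1, 0]].

Note the characteristic polynomial does not split into linear factors over ℚ, so A has no Jordan form over ℚ; the rational canonical form exists over any field.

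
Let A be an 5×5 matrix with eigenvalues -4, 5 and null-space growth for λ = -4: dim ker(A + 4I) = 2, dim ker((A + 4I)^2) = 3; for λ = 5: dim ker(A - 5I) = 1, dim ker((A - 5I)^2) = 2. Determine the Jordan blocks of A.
Jordan blocks: (-4, 2), (-4, 1), (5, 2)

λ = -4: successive nullity increments [2, 1] count blocks of size ≥ k; block sizes are [2, 1].
λ = 5: successive nullity increments [1, 1] count blocks of size ≥ k; block sizes are [2].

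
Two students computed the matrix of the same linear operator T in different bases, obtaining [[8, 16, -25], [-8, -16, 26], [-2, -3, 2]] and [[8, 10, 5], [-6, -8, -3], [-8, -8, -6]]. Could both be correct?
Both have characteristic polynomial (x + 2)^3, but the minimal polynomial of A is (x + 2)^3 while the minimal polynomial of B is (x + 2)^2. The minimal polynomial is a similarity invariant, so A and B are not similar.

No.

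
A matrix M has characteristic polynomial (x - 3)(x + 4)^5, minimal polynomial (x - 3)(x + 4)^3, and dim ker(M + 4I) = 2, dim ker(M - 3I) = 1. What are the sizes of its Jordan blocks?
Jordan blocks: (-4, 3), (-4, 2), (3, 1)

λ = -4: algebraic multiplicity 5 (exponent in χ_M), largest block size 3 (exponent in m_M), 2 blocks (geometric multiplicity). These force block sizes [3, 2].
λ = 3: algebraic multiplicity 1 (exponent in χ_M), largest block size 1 (exponent in m_M), 1 block (geometric multiplicity). This forces block sizes [1].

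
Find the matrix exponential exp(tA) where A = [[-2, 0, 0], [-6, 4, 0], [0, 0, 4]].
A has Jordan form J = [[-2, 0, 0], [0, 4, 0], [0, 0, 4]] with A = PJP^{-1}, so e^{tA} = P e^{tJ} P^{-1}.

For a Jordan block J_k(λ), e^{tJ_k(λ)} = e^{λt} · (I + tN + t^2 N^2/2! + ... + t^{k-1} N^{k-1}/(k-1)!) where N is the nilpotent superdiagonal part.

Assembling the blocks and conjugating back gives the entries of e^{tA} as shown above.

e^{tA} = [[e^{-2*t}, 0, 0], [(1 - e^{6*t})*e^{-2*t}, e^{4*t}, 0], [0, 0, e^{4*t}]]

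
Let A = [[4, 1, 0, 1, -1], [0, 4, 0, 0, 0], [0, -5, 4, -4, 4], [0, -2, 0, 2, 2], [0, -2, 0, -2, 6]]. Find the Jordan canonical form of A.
The characteristic polynomial is det(xI - A) = (x - 4)^5, so the eigenvalues are 4 (algebraic multiplicity 5).

For λ = 4: rank(A - 4I) = 2, rank((A - 4I)^2) = 0. The eigenspace has dimension 5 - 2 = 3, so there are 3 Jordan blocks; the rank sequence gives block sizes [2, 2, 1].

Assembling the blocks gives the Jordan form J above.

J = [[4, 1, 0, 0, 0], [0, 4, 0, 0, 0], [0, 0, 4, 1, 0], [0, 0, 0, 4, 0], [0, 0, 0, 0, 4]]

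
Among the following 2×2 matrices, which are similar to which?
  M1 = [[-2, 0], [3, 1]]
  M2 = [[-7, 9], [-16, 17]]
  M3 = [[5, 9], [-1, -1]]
3 classes: {M1}, {M2}, {M3}

Characteristic polynomials: χ_{M1} = (x - 1)(x + 2), χ_{M2} = (x - 5)^2, χ_{M3} = (x - 2)^2.

{M1}: invariant factors (x - 1)(x + 2).

{M2}: invariant factors (x - 5)^2.

{M3}: invariant factors (x - 2)^2.

Matrices are similar if and only if their invariant-factor lists agree; the partition into similarity classes is {M1}, {M2}, {M3}.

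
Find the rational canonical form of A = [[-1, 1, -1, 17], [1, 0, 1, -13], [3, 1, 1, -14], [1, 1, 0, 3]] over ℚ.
The invariant factors of A (the non-unit diagonal entries of the Smith normal form of xI - A over ℚ[x]) are (x - 3)(x^3 - 4x - 1), each dividing the next. The characteristic polynomial is their product, (x - 3)(x^3 - 4x - 1).

The rational canonical form is the block-diagonal matrix of companion matrices C(f_i):
R = [[0, 0, 0, -3], [1, 0, 0, -11], [0, 1, 0, 4], [0, 0, 1, 3]].

Note the characteristic polynomial does not split into linear factors over ℚ, so A has no Jordan form over ℚ; the rational canonical form exists over any field.

R = [[0, 0, 0, -3], [1, 0, 0, -11], [0, 1, 0, 4], [0, 0, 1, 3]]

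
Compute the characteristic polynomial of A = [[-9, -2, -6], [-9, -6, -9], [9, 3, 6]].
χ_A(x) = (x + 3)^3

xI - A = [[x + 9, 2, 6], [9, x + 6, 9], [-9, -3, x - 6]].

Expanding det(xI - A) along the first row:
det(xI - A) = + (x + 9)·det([[x + 6, 9], [-3, x - 6]]) - (2)·det([[9, 9], [-9, x - 6]]) + (6)·det([[9, x + 6], [-9, -3]]).

Evaluating gives χ_A(x) = x^3 + 9x^2 + 27x + 27 = (x + 3)^3.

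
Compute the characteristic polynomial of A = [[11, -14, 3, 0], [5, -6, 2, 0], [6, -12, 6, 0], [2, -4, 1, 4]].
χ_A(x) = (x - 4)^3(x - 3)

xI - A = [[x - 11, 14, -3, 0], [-5, x + 6, -2, 0], [-6, 12, x - 6, 0], [-2, 4, -1, x - 4]].

Expanding det(xI - A) along the first row:
det(xI - A) = + (x - 11)·det([[x + 6, -2, 0], [12, x - 6, 0], [4, -1, x - 4]]) - (14)·det([[-5, -2, 0], [-6, x - 6, 0], [-2, -1, x - 4]]) + (-3)·det([[-5, x + 6, 0], [-6, 12, 0], [-2, 4, x - 4]]) - (0)·det([[-5, x + 6, -2], [-6, 12, x - 6], [-2, 4, -1]]).

Evaluating gives χ_A(x) = x^4 - 15x^3 + 84x^2 - 208x + 192 = (x - 4)^3(x - 3).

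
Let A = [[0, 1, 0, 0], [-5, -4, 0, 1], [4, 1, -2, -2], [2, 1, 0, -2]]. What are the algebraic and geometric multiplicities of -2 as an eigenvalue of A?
The characteristic polynomial is (x + 2)^4, so the factor x + 2 appears with exponent 4: the algebraic multiplicity is 4.

rank(A + 2I) = 2, so the eigenspace has dimension 4 - 2 = 2: the geometric multiplicity is 2.

Since 2 < 4, A is not diagonalizable.

algebraic multiplicity 4, geometric multiplicity 2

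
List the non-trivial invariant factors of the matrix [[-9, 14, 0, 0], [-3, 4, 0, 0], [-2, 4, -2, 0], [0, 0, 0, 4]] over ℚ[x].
x + 2, (x - 4)(x + 2)(x + 3)

The Jordan structure of A has elementary divisors (x + 3), (x + 2), (x + 2), (x - 4). Arranging the block sizes at each eigenvalue in decreasing order and taking row products gives the invariant factors.

Invariant factors (smallest first, each dividing the next): x + 2, (x - 4)(x + 2)(x + 3).

Check: the last factor (x - 4)(x + 2)(x + 3) is the minimal polynomial, and the product (x - 4)(x + 2)^2(x + 3) is the characteristic polynomial.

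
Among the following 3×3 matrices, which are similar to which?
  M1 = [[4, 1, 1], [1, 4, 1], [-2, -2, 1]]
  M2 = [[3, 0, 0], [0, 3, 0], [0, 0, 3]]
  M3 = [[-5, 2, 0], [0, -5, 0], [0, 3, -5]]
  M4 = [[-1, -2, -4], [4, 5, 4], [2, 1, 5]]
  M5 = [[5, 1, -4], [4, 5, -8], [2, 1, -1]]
3 classes: {M1, M4, M5}, {M2}, {M3}

Characteristic polynomials: χ_{M1} = (x - 3)^3, χ_{M2} = (x - 3)^3, χ_{M3} = (x + 5)^3, χ_{M4} = (x - 3)^3, χ_{M5} = (x - 3)^3.

{M1, M4, M5}: invariant factors x - 3, (x - 3)^2.

{M2}: invariant factors x - 3, x - 3, x - 3.

{M3}: invariant factors x + 5, (x + 5)^2.

Matrices are similar if and only if their invariant-factor lists agree; the partition into similarity classes is {M1, M4, M5}, {M2}, {M3}.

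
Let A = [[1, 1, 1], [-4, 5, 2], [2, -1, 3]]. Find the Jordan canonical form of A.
The characteristic polynomial is det(xI - A) = (x - 3)^3, so the eigenvalues are 3 (algebraic multiplicity 3).

For λ = 3: rank(A - 3I) = 2, rank((A - 3I)^2) = 1, rank((A - 3I)^3) = 0. The eigenspace has dimension 3 - 2 = 1, so there is 1 Jordan block; the rank sequence gives block sizes [3].

Assembling the blocks gives the Jordan form J above.

J = [[3, 1, 0], [0, 3, 1], [0, 0, 3]]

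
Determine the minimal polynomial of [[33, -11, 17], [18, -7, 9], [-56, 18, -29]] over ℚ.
The characteristic polynomial factors as (x + 1)^3. The minimal polynomial is ∏(x - λ)^{k_λ} where k_λ is the size of the largest Jordan block at λ.

For λ = -1: rank(A + I) = 2, and the largest Jordan block has size 3 (the smallest k with rank((A + I)^k) = rank((A + I)^(k+1))).

So m_A(x) = (x + 1)^3.

m_A(x) = (x + 1)^3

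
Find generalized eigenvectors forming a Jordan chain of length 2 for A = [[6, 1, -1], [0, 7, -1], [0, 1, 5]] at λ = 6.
We seek v_1 ∈ ker((A - 6I)^2) \ ker(A - 6I), then set v_{i+1} = (A - 6I) v_i.

One such chain is v_1 = [[-1, 1, 0]]^T, v_2 = [[1, 1, 1]]^T. Check: (A - 6I) v_2 = [[0, 0, 0]]^T = 0.

v_1 = [[-1, 1, 0]]^T, v_2 = [[1, 1, 1]]^T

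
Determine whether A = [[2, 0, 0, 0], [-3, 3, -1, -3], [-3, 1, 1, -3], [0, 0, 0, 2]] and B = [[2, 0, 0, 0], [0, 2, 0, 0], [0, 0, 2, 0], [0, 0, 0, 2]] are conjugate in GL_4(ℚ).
Both have characteristic polynomial (x - 2)^4, but the minimal polynomial of A is (x - 2)^2 while the minimal polynomial of B is x - 2. The minimal polynomial is a similarity invariant, so A and B are not similar.

No.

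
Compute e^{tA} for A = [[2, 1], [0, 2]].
e^{tA} = [[e^{2*t}, t*e^{2*t}], [0, e^{2*t}]]

A has Jordan form J = [[2, 1], [0, 2]] with A = PJP^{-1}, so e^{tA} = P e^{tJ} P^{-1}.

For a Jordan block J_k(λ), e^{tJ_k(λ)} = e^{λt} · (I + tN + t^2 N^2/2! + ... + t^{k-1} N^{k-1}/(k-1)!) where N is the nilpotent superdiagonal part.

Assembling the blocks and conjugating back gives the entries of e^{tA} as shown above.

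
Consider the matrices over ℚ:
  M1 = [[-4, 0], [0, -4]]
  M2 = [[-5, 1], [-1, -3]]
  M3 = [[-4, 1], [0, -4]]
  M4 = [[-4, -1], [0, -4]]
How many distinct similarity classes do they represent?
Characteristic polynomials: χ_{M1} = (x + 4)^2, χ_{M2} = (x + 4)^2, χ_{M3} = (x + 4)^2, χ_{M4} = (x + 4)^2.

{M1}: invariant factors x + 4, x + 4.

{M2, M3, M4}: invariant factors (x + 4)^2.

Matrices are similar if and only if their invariant-factor lists agree; the partition into similarity classes is {M1}, {M2, M3, M4}.

2 classes: {M1}, {M2, M3, M4}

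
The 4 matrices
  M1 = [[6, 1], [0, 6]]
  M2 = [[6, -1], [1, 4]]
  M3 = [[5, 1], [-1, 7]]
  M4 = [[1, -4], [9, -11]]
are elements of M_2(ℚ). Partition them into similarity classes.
3 classes: {M1, M3}, {M2}, {M4}

Characteristic polynomials: χ_{M1} = (x - 6)^2, χ_{M2} = (x - 5)^2, χ_{M3} = (x - 6)^2, χ_{M4} = (x + 5)^2.

{M1, M3}: invariant factors (x - 6)^2.

{M2}: invariant factors (x - 5)^2.

{M4}: invariant factors (x + 5)^2.

Matrices are similar if and only if their invariant-factor lists agree; the partition into similarity classes is {M1, M3}, {M2}, {M4}.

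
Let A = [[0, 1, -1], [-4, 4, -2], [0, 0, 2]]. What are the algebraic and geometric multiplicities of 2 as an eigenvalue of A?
algebraic multiplicity 3, geometric multiplicity 2

The characteristic polynomial is (x - 2)^3, so the factor x - 2 appears with exponent 3: the algebraic multiplicity is 3.

rank(A - 2I) = 1, so the eigenspace has dimension 3 - 1 = 2: the geometric multiplicity is 2.

Since 2 < 3, A is not diagonalizable.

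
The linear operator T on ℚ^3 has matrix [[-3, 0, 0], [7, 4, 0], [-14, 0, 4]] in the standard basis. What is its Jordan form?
The characteristic polynomial is det(xI - A) = (x - 4)^2(x + 3), so the eigenvalues are -3 (algebraic multiplicity 1), 4 (algebraic multiplicity 2).

For λ = -3: algebraic multiplicity 1 gives one 1×1 block.

For λ = 4: rank(A - 4I) = 1. The eigenspace has dimension 3 - 1 = 2, so there are 2 Jordan blocks; the rank sequence gives block sizes [1, 1].

Assembling the blocks gives the Jordan form J above.

J = [[-3, 0, 0], [0, 4, 0], [0, 0, 4]]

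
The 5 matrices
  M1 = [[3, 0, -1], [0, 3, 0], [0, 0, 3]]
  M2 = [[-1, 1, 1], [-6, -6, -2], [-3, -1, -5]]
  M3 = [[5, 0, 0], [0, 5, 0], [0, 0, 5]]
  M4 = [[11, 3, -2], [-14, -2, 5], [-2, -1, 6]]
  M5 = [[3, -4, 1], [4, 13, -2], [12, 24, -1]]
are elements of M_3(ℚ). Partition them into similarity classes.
5 classes: {M1}, {M2}, {M3}, {M4}, {M5}

Characteristic polynomials: χ_{M1} = (x - 3)^3, χ_{M2} = (x + 4)^3, χ_{M3} = (x - 5)^3, χ_{M4} = (x - 5)^3, χ_{M5} = (x - 5)^3.

{M1}: invariant factors x - 3, (x - 3)^2.

{M2}: invariant factors x + 4, (x + 4)^2.

{M3}: invariant factors x - 5, x - 5, x - 5.

{M4}: invariant factors (x - 5)^3.

{M5}: invariant factors x - 5, (x - 5)^2.

Matrices are similar if and only if their invariant-factor lists agree; the partition into similarity classes is {M1}, {M2}, {M3}, {M4}, {M5}.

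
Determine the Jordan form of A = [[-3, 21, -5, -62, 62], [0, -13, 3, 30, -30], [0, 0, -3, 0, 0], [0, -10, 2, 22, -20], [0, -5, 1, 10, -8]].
J = [[-3, 1, 0, 0, 0], [0, -3, 1, 0, 0], [0, 0, -3, 0, 0], [0, 0, 0, 2, 0], [0, 0, 0, 0, 2]]

The characteristic polynomial is det(xI - A) = (x - 2)^2(x + 3)^3, so the eigenvalues are -3 (algebraic multiplicity 3), 2 (algebraic multiplicity 2).

For λ = -3: rank(A + 3I) = 4, rank((A + 3I)^2) = 3, rank((A + 3I)^3) = 2. The eigenspace has dimension 5 - 4 = 1, so there is 1 Jordan block; the rank sequence gives block sizes [3].

For λ = 2: rank(A - 2I) = 3. The eigenspace has dimension 5 - 3 = 2, so there are 2 Jordan blocks; the rank sequence gives block sizes [1, 1].

Assembling the blocks gives the Jordan form J above.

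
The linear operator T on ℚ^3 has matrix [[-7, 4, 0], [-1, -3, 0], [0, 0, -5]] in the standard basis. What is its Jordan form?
J = [[-5, 1, 0], [0, -5, 0], [0, 0, -5]]

The characteristic polynomial is det(xI - A) = (x + 5)^3, so the eigenvalues are -5 (algebraic multiplicity 3).

For λ = -5: rank(A + 5I) = 1, rank((A + 5I)^2) = 0. The eigenspace has dimension 3 - 1 = 2, so there are 2 Jordan blocks; the rank sequence gives block sizes [2, 1].

Assembling the blocks gives the Jordan form J above.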